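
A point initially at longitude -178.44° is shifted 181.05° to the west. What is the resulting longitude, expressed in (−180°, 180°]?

Start at -178.44°; shift −181.05° → -359.49°.
-359.49° lies outside (−180°, 180°]; add 360° → +0.51°.

+0.51°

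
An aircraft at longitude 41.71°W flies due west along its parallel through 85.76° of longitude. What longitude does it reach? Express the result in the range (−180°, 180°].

Start at -41.71°; shift −85.76° → -127.47°.
-127.47° already lies in (−180°, 180°].

127.47°W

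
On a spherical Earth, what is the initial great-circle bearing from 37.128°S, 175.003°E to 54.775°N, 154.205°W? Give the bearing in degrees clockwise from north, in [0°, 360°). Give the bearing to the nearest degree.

Δλ = -154.205 − 175.003 = -329.208°; wrapped into (−180°, 180°]: 30.792°.
θ = atan2( sin Δλ · cos φ₂ , cos φ₁ · sin φ₂ − sin φ₁ · cos φ₂ · cos Δλ )
  = atan2(0.29527, 0.95037) = 17.260° → normalised to [0°, 360°): 17.260°.

17°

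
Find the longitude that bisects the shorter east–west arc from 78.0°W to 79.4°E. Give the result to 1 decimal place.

Signed shortest Δλ from -78.0° to +79.4° is +157.4°.
Midpoint longitude = -78.0° + (+157.4°)/2 = -78.0° + 78.7° = +0.7°.

0.7°E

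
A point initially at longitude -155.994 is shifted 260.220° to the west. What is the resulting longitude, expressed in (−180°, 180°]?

Start at -155.994°; shift −260.220° → -416.214°.
-416.214° lies outside (−180°, 180°]; add 360° → -56.214°.

-56.214°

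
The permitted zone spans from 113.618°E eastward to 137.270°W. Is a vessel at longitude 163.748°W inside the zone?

Band width going east from +113.618° to -137.270°: ((-137.270 − 113.618) mod 360) = 109.112°.
Offset of -163.748° east of the west edge: ((-163.748 − 113.618) mod 360) = 82.634°.
82.634° ≤ 109.112° ⇒ inside.

Yes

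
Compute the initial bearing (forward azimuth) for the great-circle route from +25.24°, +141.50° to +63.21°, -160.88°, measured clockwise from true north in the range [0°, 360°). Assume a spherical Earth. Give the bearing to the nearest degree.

28°

Δλ = -160.88 − 141.50 = -302.38°; wrapped into (−180°, 180°]: 57.62°.
θ = atan2( sin Δλ · cos φ₂ , cos φ₁ · sin φ₂ − sin φ₁ · cos φ₂ · cos Δλ )
  = atan2(0.38064, 0.70452) = 28.382° → normalised to [0°, 360°): 28.382°.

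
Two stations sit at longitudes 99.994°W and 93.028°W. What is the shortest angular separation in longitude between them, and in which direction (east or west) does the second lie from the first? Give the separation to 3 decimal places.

6.966° east

Raw difference: -93.028 − -99.994 = 6.966°.
Normalise into (−180°, 180°]: 6.966° stays 6.966°.
Positive ⇒ the second point lies to the east; separation 6.966°.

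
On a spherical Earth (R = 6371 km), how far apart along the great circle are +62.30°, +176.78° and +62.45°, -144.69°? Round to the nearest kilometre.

1957 km

Δλ = -144.69 − 176.78 = -321.47°; wrapped into (−180°, 180°]: 38.53°.
Δφ = 62.45 − 62.30 = 0.15°.
a = sin²(Δφ/2) + cos φ₁ · cos φ₂ · sin²(Δλ/2) = 0.023406.
c = 2·atan2(√a, √(1−a)) = 0.30719 rad → d = 6371·c ≈ 1957.10 km.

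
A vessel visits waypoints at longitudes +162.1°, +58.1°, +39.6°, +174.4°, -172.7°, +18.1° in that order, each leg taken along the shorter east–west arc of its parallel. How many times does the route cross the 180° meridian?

Leg 1: +162.1° → +58.1°, shortest Δλ = -104.0° (west) — does not cross 180°.
Leg 2: +58.1° → +39.6°, shortest Δλ = -18.5° (west) — does not cross 180°.
Leg 3: +39.6° → +174.4°, shortest Δλ = 134.8° (east) — does not cross 180°.
Leg 4: +174.4° → -172.7°, shortest Δλ = 12.9° (east) — crosses 180°.
Leg 5: -172.7° → +18.1°, shortest Δλ = -169.2° (west) — crosses 180°.
Total crossings: 2.

2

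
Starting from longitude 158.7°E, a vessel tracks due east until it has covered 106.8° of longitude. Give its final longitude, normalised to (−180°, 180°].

Start at +158.7°; shift +106.8° → +265.5°.
+265.5° lies outside (−180°, 180°]; subtract 360° → -94.5°.

94.5°W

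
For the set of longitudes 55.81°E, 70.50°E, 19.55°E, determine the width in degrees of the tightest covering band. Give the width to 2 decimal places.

Sort the longitudes: +19.55°, +55.81°, +70.50°.
Eastward gaps between consecutive values (wrapping around): 36.26°, 14.69°, 309.05°.
Largest gap = 309.05° ⇒ minimal covering band is its complement: 360° − 309.05° = 50.95°.
Band runs from +19.55° eastward to +70.50°.

50.95°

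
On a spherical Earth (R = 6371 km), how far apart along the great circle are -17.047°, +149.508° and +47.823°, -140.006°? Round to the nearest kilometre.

10026 km

Δλ = -140.006 − 149.508 = -289.514°; wrapped into (−180°, 180°]: 70.486°.
Δφ = 47.823 − -17.047 = 64.870°.
a = sin²(Δφ/2) + cos φ₁ · cos φ₂ · sin²(Δλ/2) = 0.501412.
c = 2·atan2(√a, √(1−a)) = 1.57362 rad → d = 6371·c ≈ 10025.53 km.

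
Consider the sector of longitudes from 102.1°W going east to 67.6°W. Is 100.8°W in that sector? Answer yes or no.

Yes

Band width going east from -102.1° to -67.6°: ((-67.6 − -102.1) mod 360) = 34.5°.
Offset of -100.8° east of the west edge: ((-100.8 − -102.1) mod 360) = 1.3°.
1.3° ≤ 34.5° ⇒ inside.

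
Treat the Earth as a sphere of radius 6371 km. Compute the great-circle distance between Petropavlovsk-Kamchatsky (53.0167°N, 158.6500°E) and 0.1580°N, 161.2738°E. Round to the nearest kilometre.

5883 km

Δλ = 161.2738 − 158.6500 = 2.6238°.
Δφ = 0.1580 − 53.0167 = -52.8587°.
a = sin²(Δφ/2) + cos φ₁ · cos φ₂ · sin²(Δλ/2) = 0.198424.
c = 2·atan2(√a, √(1−a)) = 0.92335 rad → d = 6371·c ≈ 5882.66 km.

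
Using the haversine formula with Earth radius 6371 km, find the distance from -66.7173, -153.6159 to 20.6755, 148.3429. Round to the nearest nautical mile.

Δλ = 148.3429 − -153.6159 = 301.9588°; wrapped into (−180°, 180°]: -58.0412°.
Δφ = 20.6755 − -66.7173 = 87.3928°.
a = sin²(Δφ/2) + cos φ₁ · cos φ₂ · sin²(Δλ/2) = 0.564289.
c = 2·atan2(√a, √(1−a)) = 1.69973 rad → d = 6371·c ≈ 10828.99 km ≈ 5847.19 nmi.

5847 nmi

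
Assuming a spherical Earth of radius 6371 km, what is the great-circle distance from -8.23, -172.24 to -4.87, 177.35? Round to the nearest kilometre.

Δλ = 177.35 − -172.24 = 349.59°; wrapped into (−180°, 180°]: -10.41°.
Δφ = -4.87 − -8.23 = 3.36°.
a = sin²(Δφ/2) + cos φ₁ · cos φ₂ · sin²(Δλ/2) = 0.008975.
c = 2·atan2(√a, √(1−a)) = 0.18976 rad → d = 6371·c ≈ 1208.97 km.

1209 km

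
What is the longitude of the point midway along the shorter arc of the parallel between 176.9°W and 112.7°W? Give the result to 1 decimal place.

Signed shortest Δλ from -176.9° to -112.7° is +64.2°.
Midpoint longitude = -176.9° + (+64.2°)/2 = -176.9° + 32.1° = -144.8°.

144.8°W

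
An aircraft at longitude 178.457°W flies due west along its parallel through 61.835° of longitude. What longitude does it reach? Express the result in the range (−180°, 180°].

Start at -178.457°; shift −61.835° → -240.292°.
-240.292° lies outside (−180°, 180°]; add 360° → +119.708°.

119.708°E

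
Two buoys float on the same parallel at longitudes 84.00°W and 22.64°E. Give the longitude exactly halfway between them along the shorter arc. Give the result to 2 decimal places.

30.68°W

Signed shortest Δλ from -84.00° to +22.64° is +106.64°.
Midpoint longitude = -84.00° + (+106.64°)/2 = -84.00° + 53.32° = -30.68°.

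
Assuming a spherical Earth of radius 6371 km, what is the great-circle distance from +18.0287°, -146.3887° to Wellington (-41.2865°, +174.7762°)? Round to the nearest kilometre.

7713 km

Δλ = 174.7762 − -146.3887 = 321.1649°; wrapped into (−180°, 180°]: -38.8351°.
Δφ = -41.2865 − 18.0287 = -59.3152°.
a = sin²(Δφ/2) + cos φ₁ · cos φ₂ · sin²(Δλ/2) = 0.323814.
c = 2·atan2(√a, √(1−a)) = 1.21069 rad → d = 6371·c ≈ 7713.32 km.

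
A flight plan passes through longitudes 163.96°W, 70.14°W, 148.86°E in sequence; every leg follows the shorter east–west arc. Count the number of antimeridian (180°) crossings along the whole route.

1

Leg 1: -163.96° → -70.14°, shortest Δλ = 93.82° (east) — does not cross 180°.
Leg 2: -70.14° → +148.86°, shortest Δλ = -141.0° (west) — crosses 180°.
Total crossings: 1.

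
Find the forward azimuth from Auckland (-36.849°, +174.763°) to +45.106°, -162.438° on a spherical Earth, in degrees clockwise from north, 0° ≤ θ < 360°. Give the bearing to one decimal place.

Δλ = -162.438 − 174.763 = -337.201°; wrapped into (−180°, 180°]: 22.799°.
θ = atan2( sin Δλ · cos φ₂ , cos φ₁ · sin φ₂ − sin φ₁ · cos φ₂ · cos Δλ )
  = atan2(0.27350, 0.95709) = 15.948° → normalised to [0°, 360°): 15.948°.

15.9°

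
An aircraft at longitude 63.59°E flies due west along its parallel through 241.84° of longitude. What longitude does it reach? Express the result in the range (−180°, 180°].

178.25°W

Start at +63.59°; shift −241.84° → -178.25°.
-178.25° already lies in (−180°, 180°].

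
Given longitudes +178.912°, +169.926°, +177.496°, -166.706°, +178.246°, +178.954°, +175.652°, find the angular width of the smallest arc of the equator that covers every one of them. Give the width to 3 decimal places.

Sort the longitudes: -166.706°, +169.926°, +175.652°, +177.496°, +178.246°, +178.912°, +178.954°.
Eastward gaps between consecutive values (wrapping around): 336.632°, 5.726°, 1.844°, 0.750°, 0.666°, 0.042°, 14.340°.
Largest gap = 336.632° ⇒ minimal covering band is its complement: 360° − 336.632° = 23.368°.
Band runs from +169.926° eastward to -166.706°, crossing the antimeridian.

23.368°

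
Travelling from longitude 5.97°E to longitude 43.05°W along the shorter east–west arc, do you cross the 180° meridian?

Signed shortest Δλ = ((-43.05 − 5.97 + 180) mod 360) − 180 = -49.02°.
Going west by 49.02° from +5.97° reaches -43.05° without touching 180°.

No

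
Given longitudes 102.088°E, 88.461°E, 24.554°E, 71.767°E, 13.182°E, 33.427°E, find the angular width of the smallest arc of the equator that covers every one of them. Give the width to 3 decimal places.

88.906°

Sort the longitudes: +13.182°, +24.554°, +33.427°, +71.767°, +88.461°, +102.088°.
Eastward gaps between consecutive values (wrapping around): 11.372°, 8.873°, 38.340°, 16.694°, 13.627°, 271.094°.
Largest gap = 271.094° ⇒ minimal covering band is its complement: 360° − 271.094° = 88.906°.
Band runs from +13.182° eastward to +102.088°.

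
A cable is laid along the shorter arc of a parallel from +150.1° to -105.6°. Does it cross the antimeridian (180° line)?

Yes

Naïve |-105.6 − 150.1| = 255.7° > 180°, so the shorter arc goes the other way round — across 180°.
Signed shortest Δλ = ((-105.6 − 150.1 + 180) mod 360) − 180 = 104.3°.
Going east by 104.3° from +150.1° passes through 180° before reaching -105.6°.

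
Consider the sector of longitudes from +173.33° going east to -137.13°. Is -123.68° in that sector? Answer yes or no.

Band width going east from +173.33° to -137.13°: ((-137.13 − 173.33) mod 360) = 49.54°.
Offset of -123.68° east of the west edge: ((-123.68 − 173.33) mod 360) = 62.99°.
62.99° > 49.54° ⇒ outside.

No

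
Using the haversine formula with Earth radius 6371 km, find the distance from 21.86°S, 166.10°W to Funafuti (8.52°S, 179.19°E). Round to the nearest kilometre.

Δλ = 179.19 − -166.10 = 345.29°; wrapped into (−180°, 180°]: -14.71°.
Δφ = -8.52 − -21.86 = 13.34°.
a = sin²(Δφ/2) + cos φ₁ · cos φ₂ · sin²(Δλ/2) = 0.028533.
c = 2·atan2(√a, √(1−a)) = 0.33946 rad → d = 6371·c ≈ 2162.71 km.

2163 km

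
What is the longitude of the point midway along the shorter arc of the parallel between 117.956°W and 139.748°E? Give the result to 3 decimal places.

Signed shortest Δλ from -117.956° to +139.748° is -102.296°.
Midpoint longitude = -117.956° + (-102.296°)/2 = -117.956° − 51.148° = -169.104°.
(The naïve average (-117.956 + +139.748)/2 = 10.896° is on the wrong side of the globe.)

169.104°W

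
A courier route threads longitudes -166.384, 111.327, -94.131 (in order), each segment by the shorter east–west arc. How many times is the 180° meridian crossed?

2

Leg 1: -166.384° → +111.327°, shortest Δλ = -82.289° (west) — crosses 180°.
Leg 2: +111.327° → -94.131°, shortest Δλ = 154.542° (east) — crosses 180°.
Total crossings: 2.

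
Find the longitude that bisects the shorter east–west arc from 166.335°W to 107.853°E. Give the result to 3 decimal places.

150.759°E

Signed shortest Δλ from -166.335° to +107.853° is -85.812°.
Midpoint longitude = -166.335° + (-85.812°)/2 = -166.335° − 42.906° = -209.241°.
Normalise into (−180°, 180°]: +150.759°.
(The naïve average (-166.335 + +107.853)/2 = -29.241° is on the wrong side of the globe.)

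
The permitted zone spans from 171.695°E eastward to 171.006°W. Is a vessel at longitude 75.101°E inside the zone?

No

Band width going east from +171.695° to -171.006°: ((-171.006 − 171.695) mod 360) = 17.299°.
Offset of +75.101° east of the west edge: ((75.101 − 171.695) mod 360) = 263.406°.
263.406° > 17.299° ⇒ outside.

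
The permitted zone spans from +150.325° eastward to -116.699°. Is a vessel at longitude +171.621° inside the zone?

Band width going east from +150.325° to -116.699°: ((-116.699 − 150.325) mod 360) = 92.976°.
Offset of +171.621° east of the west edge: ((171.621 − 150.325) mod 360) = 21.296°.
21.296° ≤ 92.976° ⇒ inside.

Yes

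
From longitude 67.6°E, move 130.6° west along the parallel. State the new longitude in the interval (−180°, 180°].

63.0°W

Start at +67.6°; shift −130.6° → -63.0°.
-63.0° already lies in (−180°, 180°].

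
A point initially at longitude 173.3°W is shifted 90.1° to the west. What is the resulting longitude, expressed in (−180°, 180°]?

96.6°E

Start at -173.3°; shift −90.1° → -263.4°.
-263.4° lies outside (−180°, 180°]; add 360° → +96.6°.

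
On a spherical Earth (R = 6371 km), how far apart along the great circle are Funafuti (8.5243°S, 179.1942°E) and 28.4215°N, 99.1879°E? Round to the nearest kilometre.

9495 km

Δλ = 99.1879 − 179.1942 = -80.0063°.
Δφ = 28.4215 − -8.5243 = 36.9458°.
a = sin²(Δφ/2) + cos φ₁ · cos φ₂ · sin²(Δλ/2) = 0.459807.
c = 2·atan2(√a, √(1−a)) = 1.49032 rad → d = 6371·c ≈ 9494.84 km.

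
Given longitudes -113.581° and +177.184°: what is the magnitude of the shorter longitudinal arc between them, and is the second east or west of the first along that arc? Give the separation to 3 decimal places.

Raw difference: 177.184 − -113.581 = 290.765°.
Normalise into (−180°, 180°]: 290.765° − 360° = -69.235°.
Negative ⇒ the second point lies to the west; separation 69.235°.

69.235° west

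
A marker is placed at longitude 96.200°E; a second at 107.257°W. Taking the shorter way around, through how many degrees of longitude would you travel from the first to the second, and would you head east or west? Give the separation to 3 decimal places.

Raw difference: -107.257 − 96.200 = -203.457°.
Normalise into (−180°, 180°]: -203.457° + 360° = 156.543°.
Positive ⇒ the second point lies to the east; separation 156.543°.

156.543° east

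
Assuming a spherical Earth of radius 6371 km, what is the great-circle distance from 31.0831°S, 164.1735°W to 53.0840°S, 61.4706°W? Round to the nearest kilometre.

8069 km

Δλ = -61.4706 − -164.1735 = 102.7029°.
Δφ = -53.0840 − -31.0831 = -22.0009°.
a = sin²(Δφ/2) + cos φ₁ · cos φ₂ · sin²(Δλ/2) = 0.350170.
c = 2·atan2(√a, √(1−a)) = 1.26646 rad → d = 6371·c ≈ 8068.62 km.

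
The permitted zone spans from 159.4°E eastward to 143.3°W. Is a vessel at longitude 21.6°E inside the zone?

Band width going east from +159.4° to -143.3°: ((-143.3 − 159.4) mod 360) = 57.3°.
Offset of +21.6° east of the west edge: ((21.6 − 159.4) mod 360) = 222.2°.
222.2° > 57.3° ⇒ outside.

No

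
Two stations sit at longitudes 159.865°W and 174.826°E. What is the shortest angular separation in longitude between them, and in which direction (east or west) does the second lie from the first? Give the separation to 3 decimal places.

25.309° west

Raw difference: 174.826 − -159.865 = 334.691°.
Normalise into (−180°, 180°]: 334.691° − 360° = -25.309°.
Negative ⇒ the second point lies to the west; separation 25.309°.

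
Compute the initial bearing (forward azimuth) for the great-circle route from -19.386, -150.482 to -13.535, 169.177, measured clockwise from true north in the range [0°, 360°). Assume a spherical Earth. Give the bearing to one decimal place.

Δλ = 169.177 − -150.482 = 319.659°; wrapped into (−180°, 180°]: -40.341°.
θ = atan2( sin Δλ · cos φ₂ , cos φ₁ · sin φ₂ − sin φ₁ · cos φ₂ · cos Δλ )
  = atan2(-0.62936, 0.02520) = -87.707° → normalised to [0°, 360°): 272.293°.

272.3°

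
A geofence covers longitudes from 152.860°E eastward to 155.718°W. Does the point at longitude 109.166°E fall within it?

Band width going east from +152.860° to -155.718°: ((-155.718 − 152.860) mod 360) = 51.422°.
Offset of +109.166° east of the west edge: ((109.166 − 152.860) mod 360) = 316.306°.
316.306° > 51.422° ⇒ outside.

No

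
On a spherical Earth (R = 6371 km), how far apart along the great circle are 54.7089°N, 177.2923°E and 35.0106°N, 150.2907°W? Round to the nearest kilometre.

3314 km

Δλ = -150.2907 − 177.2923 = -327.5830°; wrapped into (−180°, 180°]: 32.4170°.
Δφ = 35.0106 − 54.7089 = -19.6983°.
a = sin²(Δφ/2) + cos φ₁ · cos φ₂ · sin²(Δλ/2) = 0.066128.
c = 2·atan2(√a, √(1−a)) = 0.52015 rad → d = 6371·c ≈ 3313.89 km.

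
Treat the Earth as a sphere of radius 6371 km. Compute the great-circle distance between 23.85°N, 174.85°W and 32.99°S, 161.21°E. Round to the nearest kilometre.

6811 km

Δλ = 161.21 − -174.85 = 336.06°; wrapped into (−180°, 180°]: -23.94°.
Δφ = -32.99 − 23.85 = -56.84°.
a = sin²(Δφ/2) + cos φ₁ · cos φ₂ · sin²(Δλ/2) = 0.259509.
c = 2·atan2(√a, √(1−a)) = 1.06902 rad → d = 6371·c ≈ 6810.74 km.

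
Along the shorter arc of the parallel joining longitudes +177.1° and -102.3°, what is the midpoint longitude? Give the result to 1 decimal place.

Signed shortest Δλ from +177.1° to -102.3° is +80.6°.
Midpoint longitude = +177.1° + (+80.6°)/2 = +177.1° + 40.3° = +217.4°.
Normalise into (−180°, 180°]: -142.6°.
(The naïve average (+177.1 + -102.3)/2 = 37.4° is on the wrong side of the globe.)

-142.6°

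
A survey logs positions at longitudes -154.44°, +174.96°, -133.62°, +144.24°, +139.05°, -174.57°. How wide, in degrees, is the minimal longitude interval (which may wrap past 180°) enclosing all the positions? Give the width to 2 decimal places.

87.33°

Sort the longitudes: -174.57°, -154.44°, -133.62°, +139.05°, +144.24°, +174.96°.
Eastward gaps between consecutive values (wrapping around): 20.13°, 20.82°, 272.67°, 5.19°, 30.72°, 10.47°.
Largest gap = 272.67° ⇒ minimal covering band is its complement: 360° − 272.67° = 87.33°.
Band runs from +139.05° eastward to -133.62°, crossing the antimeridian.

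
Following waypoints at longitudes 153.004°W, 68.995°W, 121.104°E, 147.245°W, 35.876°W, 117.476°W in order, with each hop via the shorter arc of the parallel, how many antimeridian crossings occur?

Leg 1: -153.004° → -68.995°, shortest Δλ = 84.009° (east) — does not cross 180°.
Leg 2: -68.995° → +121.104°, shortest Δλ = -169.901° (west) — crosses 180°.
Leg 3: +121.104° → -147.245°, shortest Δλ = 91.651° (east) — crosses 180°.
Leg 4: -147.245° → -35.876°, shortest Δλ = 111.369° (east) — does not cross 180°.
Leg 5: -35.876° → -117.476°, shortest Δλ = -81.6° (west) — does not cross 180°.
Total crossings: 2.

2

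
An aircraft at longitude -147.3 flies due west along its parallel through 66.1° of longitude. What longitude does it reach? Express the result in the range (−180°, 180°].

Start at -147.3°; shift −66.1° → -213.4°.
-213.4° lies outside (−180°, 180°]; add 360° → +146.6°.

+146.6°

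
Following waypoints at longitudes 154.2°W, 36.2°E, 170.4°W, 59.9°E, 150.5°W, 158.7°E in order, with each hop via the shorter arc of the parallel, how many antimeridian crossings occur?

5

Leg 1: -154.2° → +36.2°, shortest Δλ = -169.6° (west) — crosses 180°.
Leg 2: +36.2° → -170.4°, shortest Δλ = 153.4° (east) — crosses 180°.
Leg 3: -170.4° → +59.9°, shortest Δλ = -129.7° (west) — crosses 180°.
Leg 4: +59.9° → -150.5°, shortest Δλ = 149.6° (east) — crosses 180°.
Leg 5: -150.5° → +158.7°, shortest Δλ = -50.8° (west) — crosses 180°.
Total crossings: 5.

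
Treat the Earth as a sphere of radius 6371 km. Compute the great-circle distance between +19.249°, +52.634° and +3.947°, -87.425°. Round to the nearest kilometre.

14943 km

Δλ = -87.425 − 52.634 = -140.059°.
Δφ = 3.947 − 19.249 = -15.302°.
a = sin²(Δφ/2) + cos φ₁ · cos φ₂ · sin²(Δλ/2) = 0.849717.
c = 2·atan2(√a, √(1−a)) = 2.34540 rad → d = 6371·c ≈ 14942.55 km.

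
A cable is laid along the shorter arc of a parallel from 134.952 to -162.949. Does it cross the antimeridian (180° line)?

Naïve |-162.949 − 134.952| = 297.901° > 180°, so the shorter arc goes the other way round — across 180°.
Signed shortest Δλ = ((-162.949 − 134.952 + 180) mod 360) − 180 = 62.099°.
Going east by 62.099° from +134.952° passes through 180° before reaching -162.949°.

Yes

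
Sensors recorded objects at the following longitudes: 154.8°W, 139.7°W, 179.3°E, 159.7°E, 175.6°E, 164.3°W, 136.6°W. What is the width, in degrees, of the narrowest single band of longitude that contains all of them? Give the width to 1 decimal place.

63.7°

Sort the longitudes: -164.3°, -154.8°, -139.7°, -136.6°, +159.7°, +175.6°, +179.3°.
Eastward gaps between consecutive values (wrapping around): 9.5°, 15.1°, 3.1°, 296.3°, 15.9°, 3.7°, 16.4°.
Largest gap = 296.3° ⇒ minimal covering band is its complement: 360° − 296.3° = 63.7°.
Band runs from +159.7° eastward to -136.6°, crossing the antimeridian.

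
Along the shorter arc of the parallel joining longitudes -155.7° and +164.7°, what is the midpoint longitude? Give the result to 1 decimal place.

Signed shortest Δλ from -155.7° to +164.7° is -39.6°.
Midpoint longitude = -155.7° + (-39.6°)/2 = -155.7° − 19.8° = -175.5°.
(The naïve average (-155.7 + +164.7)/2 = 4.5° is on the wrong side of the globe.)

-175.5°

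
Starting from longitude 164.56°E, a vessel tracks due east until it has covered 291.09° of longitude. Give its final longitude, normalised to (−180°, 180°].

Start at +164.56°; shift +291.09° → +455.65°.
+455.65° lies outside (−180°, 180°]; subtract 360° → +95.65°.

95.65°E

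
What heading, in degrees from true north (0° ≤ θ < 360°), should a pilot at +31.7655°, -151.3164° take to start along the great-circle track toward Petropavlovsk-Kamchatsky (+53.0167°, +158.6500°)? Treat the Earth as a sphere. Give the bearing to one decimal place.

Δλ = 158.6500 − -151.3164 = 309.9664°; wrapped into (−180°, 180°]: -50.0336°.
θ = atan2( sin Δλ · cos φ₂ , cos φ₁ · sin φ₂ − sin φ₁ · cos φ₂ · cos Δλ )
  = atan2(-0.46107, 0.47573) = -44.103° → normalised to [0°, 360°): 315.897°.

315.9°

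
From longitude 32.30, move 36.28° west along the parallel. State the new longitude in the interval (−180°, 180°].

-3.98°

Start at +32.30°; shift −36.28° → -3.98°.
-3.98° already lies in (−180°, 180°].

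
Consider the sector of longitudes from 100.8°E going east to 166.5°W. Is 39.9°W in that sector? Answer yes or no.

No

Band width going east from +100.8° to -166.5°: ((-166.5 − 100.8) mod 360) = 92.7°.
Offset of -39.9° east of the west edge: ((-39.9 − 100.8) mod 360) = 219.3°.
219.3° > 92.7° ⇒ outside.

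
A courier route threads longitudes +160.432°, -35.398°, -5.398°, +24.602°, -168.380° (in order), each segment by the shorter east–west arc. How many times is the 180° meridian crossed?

Leg 1: +160.432° → -35.398°, shortest Δλ = 164.17° (east) — crosses 180°.
Leg 2: -35.398° → -5.398°, shortest Δλ = 30.0° (east) — does not cross 180°.
Leg 3: -5.398° → +24.602°, shortest Δλ = 30.0° (east) — does not cross 180°.
Leg 4: +24.602° → -168.380°, shortest Δλ = 167.018° (east) — crosses 180°.
Total crossings: 2.

2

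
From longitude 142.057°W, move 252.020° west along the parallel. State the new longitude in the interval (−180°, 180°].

34.077°W

Start at -142.057°; shift −252.020° → -394.077°.
-394.077° lies outside (−180°, 180°]; add 360° → -34.077°.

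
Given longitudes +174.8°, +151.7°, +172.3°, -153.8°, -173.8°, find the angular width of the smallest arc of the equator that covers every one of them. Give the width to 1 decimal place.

54.5°

Sort the longitudes: -173.8°, -153.8°, +151.7°, +172.3°, +174.8°.
Eastward gaps between consecutive values (wrapping around): 20.0°, 305.5°, 20.6°, 2.5°, 11.4°.
Largest gap = 305.5° ⇒ minimal covering band is its complement: 360° − 305.5° = 54.5°.
Band runs from +151.7° eastward to -153.8°, crossing the antimeridian.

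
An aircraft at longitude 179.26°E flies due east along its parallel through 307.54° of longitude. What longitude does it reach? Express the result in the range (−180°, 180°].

126.80°E

Start at +179.26°; shift +307.54° → +486.80°.
+486.80° lies outside (−180°, 180°]; subtract 360° → +126.80°.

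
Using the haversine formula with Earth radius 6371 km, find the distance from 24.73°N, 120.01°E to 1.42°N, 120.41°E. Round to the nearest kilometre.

2592 km

Δλ = 120.41 − 120.01 = 0.40°.
Δφ = 1.42 − 24.73 = -23.31°.
a = sin²(Δφ/2) + cos φ₁ · cos φ₂ · sin²(Δλ/2) = 0.040822.
c = 2·atan2(√a, √(1−a)) = 0.40689 rad → d = 6371·c ≈ 2592.31 km.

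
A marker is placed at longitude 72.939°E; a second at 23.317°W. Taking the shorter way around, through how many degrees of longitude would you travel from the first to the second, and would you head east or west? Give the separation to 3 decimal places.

Raw difference: -23.317 − 72.939 = -96.256°.
Normalise into (−180°, 180°]: -96.256° stays -96.256°.
Negative ⇒ the second point lies to the west; separation 96.256°.

96.256° west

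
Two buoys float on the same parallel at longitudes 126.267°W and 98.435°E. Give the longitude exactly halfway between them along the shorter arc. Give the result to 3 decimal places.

166.084°E

Signed shortest Δλ from -126.267° to +98.435° is -135.298°.
Midpoint longitude = -126.267° + (-135.298°)/2 = -126.267° − 67.649° = -193.916°.
Normalise into (−180°, 180°]: +166.084°.
(The naïve average (-126.267 + +98.435)/2 = -13.916° is on the wrong side of the globe.)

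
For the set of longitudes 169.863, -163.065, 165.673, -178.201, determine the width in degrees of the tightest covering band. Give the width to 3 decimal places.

Sort the longitudes: -178.201°, -163.065°, +165.673°, +169.863°.
Eastward gaps between consecutive values (wrapping around): 15.136°, 328.738°, 4.190°, 11.936°.
Largest gap = 328.738° ⇒ minimal covering band is its complement: 360° − 328.738° = 31.262°.
Band runs from +165.673° eastward to -163.065°, crossing the antimeridian.

31.262°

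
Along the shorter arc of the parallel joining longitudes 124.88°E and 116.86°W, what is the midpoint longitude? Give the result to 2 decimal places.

Signed shortest Δλ from +124.88° to -116.86° is +118.26°.
Midpoint longitude = +124.88° + (+118.26°)/2 = +124.88° + 59.13° = +184.01°.
Normalise into (−180°, 180°]: -175.99°.
(The naïve average (+124.88 + -116.86)/2 = 4.01° is on the wrong side of the globe.)

175.99°W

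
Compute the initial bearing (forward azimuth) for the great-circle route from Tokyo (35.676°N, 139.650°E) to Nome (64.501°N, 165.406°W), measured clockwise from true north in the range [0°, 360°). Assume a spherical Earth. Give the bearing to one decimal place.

Δλ = -165.406 − 139.650 = -305.056°; wrapped into (−180°, 180°]: 54.944°.
θ = atan2( sin Δλ · cos φ₂ , cos φ₁ · sin φ₂ − sin φ₁ · cos φ₂ · cos Δλ )
  = atan2(0.35240, 0.58900) = 30.892° → normalised to [0°, 360°): 30.892°.

30.9°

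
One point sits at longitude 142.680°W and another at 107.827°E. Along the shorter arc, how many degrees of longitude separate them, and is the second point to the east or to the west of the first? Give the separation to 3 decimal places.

Raw difference: 107.827 − -142.680 = 250.507°.
Normalise into (−180°, 180°]: 250.507° − 360° = -109.493°.
Negative ⇒ the second point lies to the west; separation 109.493°.

109.493° west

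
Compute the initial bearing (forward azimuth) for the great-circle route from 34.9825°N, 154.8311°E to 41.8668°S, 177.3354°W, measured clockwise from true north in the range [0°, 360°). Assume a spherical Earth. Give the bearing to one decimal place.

159.4°

Δλ = -177.3354 − 154.8311 = -332.1665°; wrapped into (−180°, 180°]: 27.8335°.
θ = atan2( sin Δλ · cos φ₂ , cos φ₁ · sin φ₂ − sin φ₁ · cos φ₂ · cos Δλ )
  = atan2(0.34770, -0.92438) = 159.386° → normalised to [0°, 360°): 159.386°.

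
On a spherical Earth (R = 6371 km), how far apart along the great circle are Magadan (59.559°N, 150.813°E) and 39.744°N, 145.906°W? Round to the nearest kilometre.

4828 km

Δλ = -145.906 − 150.813 = -296.719°; wrapped into (−180°, 180°]: 63.281°.
Δφ = 39.744 − 59.559 = -19.815°.
a = sin²(Δφ/2) + cos φ₁ · cos φ₂ · sin²(Δλ/2) = 0.136810.
c = 2·atan2(√a, √(1−a)) = 0.75776 rad → d = 6371·c ≈ 4827.67 km.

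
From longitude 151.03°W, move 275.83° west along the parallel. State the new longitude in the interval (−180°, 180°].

Start at -151.03°; shift −275.83° → -426.86°.
-426.86° lies outside (−180°, 180°]; add 360° → -66.86°.

66.86°W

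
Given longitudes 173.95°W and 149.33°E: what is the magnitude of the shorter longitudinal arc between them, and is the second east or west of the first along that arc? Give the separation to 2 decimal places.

Raw difference: 149.33 − -173.95 = 323.28°.
Normalise into (−180°, 180°]: 323.28° − 360° = -36.72°.
Negative ⇒ the second point lies to the west; separation 36.72°.

36.72° west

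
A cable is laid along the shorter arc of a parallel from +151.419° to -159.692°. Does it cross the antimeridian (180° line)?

Naïve |-159.692 − 151.419| = 311.111° > 180°, so the shorter arc goes the other way round — across 180°.
Signed shortest Δλ = ((-159.692 − 151.419 + 180) mod 360) − 180 = 48.889°.
Going east by 48.889° from +151.419° passes through 180° before reaching -159.692°.

Yes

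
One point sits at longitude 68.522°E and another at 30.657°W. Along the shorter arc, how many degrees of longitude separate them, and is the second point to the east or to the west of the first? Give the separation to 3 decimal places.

Raw difference: -30.657 − 68.522 = -99.179°.
Normalise into (−180°, 180°]: -99.179° stays -99.179°.
Negative ⇒ the second point lies to the west; separation 99.179°.

99.179° west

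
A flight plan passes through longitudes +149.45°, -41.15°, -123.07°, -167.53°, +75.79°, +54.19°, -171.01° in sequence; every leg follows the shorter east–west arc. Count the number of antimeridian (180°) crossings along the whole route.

3

Leg 1: +149.45° → -41.15°, shortest Δλ = 169.4° (east) — crosses 180°.
Leg 2: -41.15° → -123.07°, shortest Δλ = -81.92° (west) — does not cross 180°.
Leg 3: -123.07° → -167.53°, shortest Δλ = -44.46° (west) — does not cross 180°.
Leg 4: -167.53° → +75.79°, shortest Δλ = -116.68° (west) — crosses 180°.
Leg 5: +75.79° → +54.19°, shortest Δλ = -21.6° (west) — does not cross 180°.
Leg 6: +54.19° → -171.01°, shortest Δλ = 134.8° (east) — crosses 180°.
Total crossings: 3.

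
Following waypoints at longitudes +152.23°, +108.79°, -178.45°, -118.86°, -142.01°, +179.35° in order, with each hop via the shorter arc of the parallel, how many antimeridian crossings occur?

Leg 1: +152.23° → +108.79°, shortest Δλ = -43.44° (west) — does not cross 180°.
Leg 2: +108.79° → -178.45°, shortest Δλ = 72.76° (east) — crosses 180°.
Leg 3: -178.45° → -118.86°, shortest Δλ = 59.59° (east) — does not cross 180°.
Leg 4: -118.86° → -142.01°, shortest Δλ = -23.15° (west) — does not cross 180°.
Leg 5: -142.01° → +179.35°, shortest Δλ = -38.64° (west) — crosses 180°.
Total crossings: 2.

2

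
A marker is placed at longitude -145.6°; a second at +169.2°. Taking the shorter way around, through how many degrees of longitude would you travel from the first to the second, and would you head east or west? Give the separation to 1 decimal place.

45.2° west

Raw difference: 169.2 − -145.6 = 314.8°.
Normalise into (−180°, 180°]: 314.8° − 360° = -45.2°.
Negative ⇒ the second point lies to the west; separation 45.2°.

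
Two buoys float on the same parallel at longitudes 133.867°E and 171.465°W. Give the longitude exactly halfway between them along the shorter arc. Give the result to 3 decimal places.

161.201°E

Signed shortest Δλ from +133.867° to -171.465° is +54.668°.
Midpoint longitude = +133.867° + (+54.668°)/2 = +133.867° + 27.334° = +161.201°.
(The naïve average (+133.867 + -171.465)/2 = -18.799° is on the wrong side of the globe.)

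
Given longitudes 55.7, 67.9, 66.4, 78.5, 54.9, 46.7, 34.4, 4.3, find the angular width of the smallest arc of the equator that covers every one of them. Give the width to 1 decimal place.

74.2°

Sort the longitudes: +4.3°, +34.4°, +46.7°, +54.9°, +55.7°, +66.4°, +67.9°, +78.5°.
Eastward gaps between consecutive values (wrapping around): 30.1°, 12.3°, 8.2°, 0.8°, 10.7°, 1.5°, 10.6°, 285.8°.
Largest gap = 285.8° ⇒ minimal covering band is its complement: 360° − 285.8° = 74.2°.
Band runs from +4.3° eastward to +78.5°.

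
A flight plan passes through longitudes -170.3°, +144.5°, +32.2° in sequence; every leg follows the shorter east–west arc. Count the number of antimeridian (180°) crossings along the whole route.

1

Leg 1: -170.3° → +144.5°, shortest Δλ = -45.2° (west) — crosses 180°.
Leg 2: +144.5° → +32.2°, shortest Δλ = -112.3° (west) — does not cross 180°.
Total crossings: 1.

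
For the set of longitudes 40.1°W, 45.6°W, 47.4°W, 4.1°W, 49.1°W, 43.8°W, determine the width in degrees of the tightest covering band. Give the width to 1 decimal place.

45.0°

Sort the longitudes: -49.1°, -47.4°, -45.6°, -43.8°, -40.1°, -4.1°.
Eastward gaps between consecutive values (wrapping around): 1.7°, 1.8°, 1.8°, 3.7°, 36.0°, 315.0°.
Largest gap = 315.0° ⇒ minimal covering band is its complement: 360° − 315.0° = 45.0°.
Band runs from -49.1° eastward to -4.1°.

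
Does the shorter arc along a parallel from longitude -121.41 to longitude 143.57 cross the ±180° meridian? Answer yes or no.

Yes

Naïve |143.57 − -121.41| = 264.98° > 180°, so the shorter arc goes the other way round — across 180°.
Signed shortest Δλ = ((143.57 − -121.41 + 180) mod 360) − 180 = -95.02°.
Going west by 95.02° from -121.41° passes through 180° before reaching +143.57°.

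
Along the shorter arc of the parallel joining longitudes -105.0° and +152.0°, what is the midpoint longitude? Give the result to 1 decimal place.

-156.5°

Signed shortest Δλ from -105.0° to +152.0° is -103.0°.
Midpoint longitude = -105.0° + (-103.0°)/2 = -105.0° − 51.5° = -156.5°.
(The naïve average (-105.0 + +152.0)/2 = 23.5° is on the wrong side of the globe.)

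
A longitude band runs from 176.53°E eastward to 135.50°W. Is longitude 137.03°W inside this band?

Yes

Band width going east from +176.53° to -135.50°: ((-135.50 − 176.53) mod 360) = 47.97°.
Offset of -137.03° east of the west edge: ((-137.03 − 176.53) mod 360) = 46.44°.
46.44° ≤ 47.97° ⇒ inside.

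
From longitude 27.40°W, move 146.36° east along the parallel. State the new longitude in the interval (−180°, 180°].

Start at -27.40°; shift +146.36° → +118.96°.
+118.96° already lies in (−180°, 180°].

118.96°E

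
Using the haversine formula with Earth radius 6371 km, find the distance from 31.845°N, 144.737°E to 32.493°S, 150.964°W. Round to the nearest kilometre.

9834 km

Δλ = -150.964 − 144.737 = -295.701°; wrapped into (−180°, 180°]: 64.299°.
Δφ = -32.493 − 31.845 = -64.338°.
a = sin²(Δφ/2) + cos φ₁ · cos φ₂ · sin²(Δλ/2) = 0.486355.
c = 2·atan2(√a, √(1−a)) = 1.54350 rad → d = 6371·c ≈ 9833.66 km.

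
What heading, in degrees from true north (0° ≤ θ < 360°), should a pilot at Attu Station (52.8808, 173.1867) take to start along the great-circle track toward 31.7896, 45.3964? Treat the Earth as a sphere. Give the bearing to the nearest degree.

Δλ = 45.3964 − 173.1867 = -127.7903°.
θ = atan2( sin Δλ · cos φ₂ , cos φ₁ · sin φ₂ − sin φ₁ · cos φ₂ · cos Δλ )
  = atan2(-0.67171, 0.73323) = -42.493° → normalised to [0°, 360°): 317.507°.

318°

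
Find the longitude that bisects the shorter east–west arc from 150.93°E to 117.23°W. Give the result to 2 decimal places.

Signed shortest Δλ from +150.93° to -117.23° is +91.84°.
Midpoint longitude = +150.93° + (+91.84°)/2 = +150.93° + 45.92° = +196.85°.
Normalise into (−180°, 180°]: -163.15°.
(The naïve average (+150.93 + -117.23)/2 = 16.85° is on the wrong side of the globe.)

163.15°W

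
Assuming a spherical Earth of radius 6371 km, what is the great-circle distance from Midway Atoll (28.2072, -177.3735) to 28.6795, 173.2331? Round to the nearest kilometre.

920 km

Δλ = 173.2331 − -177.3735 = 350.6066°; wrapped into (−180°, 180°]: -9.3934°.
Δφ = 28.6795 − 28.2072 = 0.4723°.
a = sin²(Δφ/2) + cos φ₁ · cos φ₂ · sin²(Δλ/2) = 0.005200.
c = 2·atan2(√a, √(1−a)) = 0.14435 rad → d = 6371·c ≈ 919.68 km.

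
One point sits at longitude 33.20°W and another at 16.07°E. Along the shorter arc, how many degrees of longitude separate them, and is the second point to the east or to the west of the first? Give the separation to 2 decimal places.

49.27° east

Raw difference: 16.07 − -33.20 = 49.27°.
Normalise into (−180°, 180°]: 49.27° stays 49.27°.
Positive ⇒ the second point lies to the east; separation 49.27°.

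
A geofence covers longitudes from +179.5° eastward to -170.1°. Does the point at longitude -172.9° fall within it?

Band width going east from +179.5° to -170.1°: ((-170.1 − 179.5) mod 360) = 10.4°.
Offset of -172.9° east of the west edge: ((-172.9 − 179.5) mod 360) = 7.6°.
7.6° ≤ 10.4° ⇒ inside.

Yes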